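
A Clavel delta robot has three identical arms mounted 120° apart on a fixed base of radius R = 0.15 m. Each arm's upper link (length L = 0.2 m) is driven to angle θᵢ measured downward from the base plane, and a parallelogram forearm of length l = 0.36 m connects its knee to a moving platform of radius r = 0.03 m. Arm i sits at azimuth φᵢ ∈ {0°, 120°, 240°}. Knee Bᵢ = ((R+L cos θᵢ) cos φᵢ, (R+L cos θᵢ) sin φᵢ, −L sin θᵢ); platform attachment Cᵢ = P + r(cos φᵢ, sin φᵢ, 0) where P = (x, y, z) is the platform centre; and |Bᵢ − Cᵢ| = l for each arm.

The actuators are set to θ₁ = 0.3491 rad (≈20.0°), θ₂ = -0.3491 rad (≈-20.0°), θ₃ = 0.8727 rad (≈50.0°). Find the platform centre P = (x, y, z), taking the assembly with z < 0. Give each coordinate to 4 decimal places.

φ1=0.0°: virtual centre (0.3079, 0.0000, -0.0684), radius l
centre 2 = (0.3079·cos120.0°, 0.3079·sin120.0°, 0.0684) = (-0.1540, 0.2667, 0.0684)
arm 3 at φ=240.0°: e+L cos θ3 = 0.2486;  centre 3 = (-0.1243, -0.2153, -0.1532)
|centre ₂|²−|centre ₁|² = 0.0000;  |centre ₃|²−|centre ₁|² = -0.0143
linear system: -0.9238x+0.5334y = 0.0000−0.2736z; -0.8644x+-0.4305y = -0.0143−-0.1696z
det = 0.8588;  x = 0.0089+0.0318z,  y = 0.0153+-0.4579z
quadratic in z: (1.2107)z²+(0.1037)z+(-0.0352)=0, √Δ=0.4259 → z ∈ {-0.2187, 0.1330}; z = -0.2187 (taking z<0)
x = 0.0019, y = 0.1155

(0.0019, 0.1155, -0.2187)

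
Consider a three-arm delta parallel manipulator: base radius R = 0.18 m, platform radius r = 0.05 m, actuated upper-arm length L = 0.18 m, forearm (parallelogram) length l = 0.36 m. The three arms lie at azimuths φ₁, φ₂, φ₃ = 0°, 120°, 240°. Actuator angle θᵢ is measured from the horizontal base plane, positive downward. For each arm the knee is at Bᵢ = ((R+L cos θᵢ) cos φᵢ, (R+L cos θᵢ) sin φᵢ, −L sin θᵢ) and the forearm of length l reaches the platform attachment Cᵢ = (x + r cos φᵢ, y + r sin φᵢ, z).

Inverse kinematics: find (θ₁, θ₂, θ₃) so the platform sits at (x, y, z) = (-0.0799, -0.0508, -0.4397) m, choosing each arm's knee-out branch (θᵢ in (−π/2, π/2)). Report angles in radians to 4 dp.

θ₁ = 1.3964, θ₂ = 1.1343, θ₃ = 0.7852

φ1=0.0° → target in arm frame (-0.0799, -0.0508)
  A=0.2099, B=-0.4397, C=(l²−L²−A²−y'²−z²)/(2L)=-0.3966
  √(A²+B²)=0.4872;  θ1 = -1.1254+2.5218 ≈ 1.3964
φ2=120.0° → target in arm frame (-0.0040, 0.0946)
  A cos θ + B sin θ = C:  0.1340·cos θ + -0.4397·sin θ = -0.3418
  √(A²+B²)=0.4597;  θ2 = -1.2749+2.4092 ≈ 1.1343
rotate P by −φ3: (0.0839, -0.0438, -0.4397)
  A=0.0461, B=-0.4397, C=(l²−L²−A²−y'²−z²)/(2L)=-0.2783
  √(A²+B²)=0.4421;  θ3 = -1.4664+2.2516 ≈ 0.7852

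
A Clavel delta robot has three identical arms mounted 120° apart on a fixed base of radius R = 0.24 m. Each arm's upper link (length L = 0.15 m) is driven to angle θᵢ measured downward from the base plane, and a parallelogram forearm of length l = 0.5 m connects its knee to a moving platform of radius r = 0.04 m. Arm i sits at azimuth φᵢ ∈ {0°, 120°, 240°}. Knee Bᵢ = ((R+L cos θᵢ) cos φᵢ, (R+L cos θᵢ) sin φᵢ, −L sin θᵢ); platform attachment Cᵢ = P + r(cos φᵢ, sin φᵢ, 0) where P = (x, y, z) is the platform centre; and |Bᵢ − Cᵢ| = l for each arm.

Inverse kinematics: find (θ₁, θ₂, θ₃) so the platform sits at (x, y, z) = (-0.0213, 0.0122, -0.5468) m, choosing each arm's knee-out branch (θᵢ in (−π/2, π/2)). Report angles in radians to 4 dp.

arm 1 (φ=0.0°): x'=-0.0213, y'=0.0122
  A=0.2213, B=-0.5468, C=(l²−L²−A²−y'²−z²)/(2L)=-0.4020
  θ1 = atan2(B,A) + arccos(C/0.5899) = 1.1345
rotate P by −φ2: (0.0212, 0.0123, -0.5468)
  e−x'=0.1788;  (l²−L²−(e−x')²−y'²−z²)/2L = -0.3454
  √(A²+B²)=0.5753;  θ2 = -1.2548+2.2147 ≈ 0.9599
φ3=240.0° → target in arm frame (0.0001, -0.0245)
  e−x'=0.1999;  (l²−L²−(e−x')²−y'²−z²)/2L = -0.3735
  θ3 = atan2(B,A) + arccos(C/0.5822) = 1.0471

θ₁ = 1.1345, θ₂ = 0.9599, θ₃ = 1.0471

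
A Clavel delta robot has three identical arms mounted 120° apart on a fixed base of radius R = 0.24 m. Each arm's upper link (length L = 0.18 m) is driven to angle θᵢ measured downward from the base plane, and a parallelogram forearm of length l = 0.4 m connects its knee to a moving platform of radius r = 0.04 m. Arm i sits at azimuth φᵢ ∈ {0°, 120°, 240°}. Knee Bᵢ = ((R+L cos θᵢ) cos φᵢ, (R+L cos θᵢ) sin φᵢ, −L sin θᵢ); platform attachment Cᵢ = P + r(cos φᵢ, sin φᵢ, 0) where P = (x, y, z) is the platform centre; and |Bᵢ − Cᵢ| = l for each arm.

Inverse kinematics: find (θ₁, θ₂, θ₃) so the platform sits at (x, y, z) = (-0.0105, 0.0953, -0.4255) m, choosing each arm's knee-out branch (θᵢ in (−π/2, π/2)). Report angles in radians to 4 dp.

φ1=0.0° → target in arm frame (-0.0105, 0.0953)
  e−x'=0.2105;  (l²−L²−(e−x')²−y'²−z²)/2L = -0.2968
  √(A²+B²)=0.4747;  θ1 = -1.1114+2.2462 ≈ 1.1348
arm 2 (φ=120.0°): x'=0.0878, y'=-0.0386
  A cos θ + B sin θ = C:  0.1122·cos θ + -0.4255·sin θ = -0.1876
  γ=atan2(-0.4255,0.1122)=-1.3129;  ψ=arccos(-0.4263)=2.0112;  θ2=γ+ψ≈0.6982
φ3=240.0° → target in arm frame (-0.0773, -0.0567)
  e−x'=0.2773;  (l²−L²−(e−x')²−y'²−z²)/2L = -0.3710
  θ3 = atan2(B,A) + arccos(C/0.5079) = 1.3966

θ₁ = 1.1348, θ₂ = 0.6982, θ₃ = 1.3966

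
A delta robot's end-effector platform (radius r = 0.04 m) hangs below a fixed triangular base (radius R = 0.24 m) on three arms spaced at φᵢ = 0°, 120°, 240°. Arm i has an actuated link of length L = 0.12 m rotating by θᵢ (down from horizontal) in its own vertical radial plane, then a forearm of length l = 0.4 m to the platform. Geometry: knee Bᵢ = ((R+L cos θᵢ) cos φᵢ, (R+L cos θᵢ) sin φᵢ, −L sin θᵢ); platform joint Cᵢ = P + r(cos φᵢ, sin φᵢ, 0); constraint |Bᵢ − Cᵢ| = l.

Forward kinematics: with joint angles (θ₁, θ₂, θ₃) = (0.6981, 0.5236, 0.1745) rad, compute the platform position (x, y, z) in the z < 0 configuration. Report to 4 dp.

φ1=0.0°: virtual centre (0.2919, 0.0000, -0.0771), radius l
centre 2 = (0.3039·cos120.0°, 0.3039·sin120.0°, -0.0600) = (-0.1520, 0.2632, -0.0600)
centre 3 = (0.3182·cos240.0°, 0.3182·sin240.0°, -0.0208) = (-0.1591, -0.2755, -0.0208)
subtract pairs → two planes through P
plane₁₂: -0.8878x+0.5264y+0.0343z = 0.0048
Cramer: x(z) = -0.0085+0.0811z;  y(z) = -0.0052+0.0716z
quadratic in z: (1.0117)z²+(0.1048)z+(-0.0638)=0, √Δ=0.5187 → z ∈ {-0.3082, 0.2046}; z = -0.3082 (taking z<0)
x = -0.0335, y = -0.0273

(-0.0335, -0.0273, -0.3082)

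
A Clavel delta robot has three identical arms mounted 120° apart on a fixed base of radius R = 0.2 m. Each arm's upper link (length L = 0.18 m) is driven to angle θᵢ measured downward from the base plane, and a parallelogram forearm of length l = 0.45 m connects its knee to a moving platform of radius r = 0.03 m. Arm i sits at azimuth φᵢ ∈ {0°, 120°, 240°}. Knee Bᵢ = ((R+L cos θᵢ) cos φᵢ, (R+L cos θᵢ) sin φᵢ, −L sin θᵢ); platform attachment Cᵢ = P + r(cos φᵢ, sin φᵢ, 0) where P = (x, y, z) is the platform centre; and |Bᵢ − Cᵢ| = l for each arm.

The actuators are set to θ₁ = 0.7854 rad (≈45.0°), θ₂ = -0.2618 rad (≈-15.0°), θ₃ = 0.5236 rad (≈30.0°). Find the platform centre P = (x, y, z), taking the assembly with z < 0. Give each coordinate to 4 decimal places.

arm 1 at φ=0.0°: ρ1 = 0.2973;  S1 = (0.2973, 0.0000, -0.1273)
arm 2 at φ=120.0°: ρ2 = 0.3439;  S2 = (-0.1719, 0.2978, 0.0466)
S3 = (0.3259·cos240.0°, 0.3259·sin240.0°, -0.0900) = (-0.1629, -0.2822, -0.0900)
subtract pairs → two planes through P
plane₁₂: -0.9384x+0.5956y+0.3477z = 0.0158
Cramer: x(z) = -0.0137+0.2233z;  y(z) = 0.0051-0.2320z
sphere 1 gives Az²+Bz+C=0 with A=1.1037, B=0.1133, C=-0.0896;  B²−4AC=0.4083;  roots -0.3408, 0.2381;  negative root z = -0.3408
x = -0.0898, y = 0.0841

(-0.0898, 0.0841, -0.3408)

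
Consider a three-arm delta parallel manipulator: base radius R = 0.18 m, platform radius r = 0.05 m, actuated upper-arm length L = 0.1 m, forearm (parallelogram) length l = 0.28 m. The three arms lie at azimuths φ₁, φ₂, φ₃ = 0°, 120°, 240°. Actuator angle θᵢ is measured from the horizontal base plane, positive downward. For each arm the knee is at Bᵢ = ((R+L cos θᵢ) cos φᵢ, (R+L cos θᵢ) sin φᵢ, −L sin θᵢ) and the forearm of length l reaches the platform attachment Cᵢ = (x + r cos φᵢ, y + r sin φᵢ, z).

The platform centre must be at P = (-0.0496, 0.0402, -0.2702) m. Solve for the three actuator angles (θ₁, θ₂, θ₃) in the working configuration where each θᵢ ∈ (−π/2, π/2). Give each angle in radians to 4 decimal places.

θ₁ = 1.2214, θ₂ = 0.4364, θ₃ = 0.9596

arm 1 (φ=0.0°): x'=-0.0496, y'=0.0402
  A cos θ + B sin θ = C:  0.1796·cos θ + -0.2702·sin θ = -0.1924
  √(A²+B²)=0.3244;  θ1 = -0.9842+2.2056 ≈ 1.2214
arm 2 (φ=120.0°): x'=0.0596, y'=0.0229
  A=0.0704, B=-0.2702, C=(l²−L²−A²−y'²−z²)/(2L)=-0.0504
  γ=atan2(-0.2702,0.0704)=-1.3160;  ψ=arccos(-0.1806)=1.7524;  θ2=γ+ψ≈0.4364
φ3=240.0° → target in arm frame (-0.0100, -0.0631)
  A cos θ + B sin θ = C:  0.1400·cos θ + -0.2702·sin θ = -0.1409
  √(A²+B²)=0.3043;  θ3 = -1.0927+2.0523 ≈ 0.9596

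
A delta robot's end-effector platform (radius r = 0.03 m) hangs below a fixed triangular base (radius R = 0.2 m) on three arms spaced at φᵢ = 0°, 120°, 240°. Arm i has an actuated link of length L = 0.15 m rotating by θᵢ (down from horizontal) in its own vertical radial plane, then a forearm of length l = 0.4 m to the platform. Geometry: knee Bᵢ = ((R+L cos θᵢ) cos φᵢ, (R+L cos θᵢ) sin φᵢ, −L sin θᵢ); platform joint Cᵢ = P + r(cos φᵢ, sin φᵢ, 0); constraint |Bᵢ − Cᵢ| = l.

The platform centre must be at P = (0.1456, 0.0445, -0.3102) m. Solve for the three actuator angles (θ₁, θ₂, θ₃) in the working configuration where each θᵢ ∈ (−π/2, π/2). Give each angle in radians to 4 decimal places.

θ₁ = -0.3490, θ₂ = 0.7852, θ₃ = 1.1344

arm 1 (φ=0.0°): x'=0.1456, y'=0.0445
  A cos θ + B sin θ = C:  0.0244·cos θ + -0.3102·sin θ = 0.1290
  √(A²+B²)=0.3112;  θ1 = -1.4923+1.1433 ≈ -0.3490
φ2=120.0° → target in arm frame (-0.0343, -0.1483)
  A=0.2043, B=-0.3102, C=(l²−L²−A²−y'²−z²)/(2L)=-0.0748
  √(A²+B²)=0.3714;  θ2 = -0.9885+1.7737 ≈ 0.7852
φ3=240.0° → target in arm frame (-0.1113, 0.1038)
  A=0.2813, B=-0.3102, C=(l²−L²−A²−y'²−z²)/(2L)=-0.1622
  √(A²+B²)=0.4188;  θ3 = -0.8342+1.9685 ≈ 1.1344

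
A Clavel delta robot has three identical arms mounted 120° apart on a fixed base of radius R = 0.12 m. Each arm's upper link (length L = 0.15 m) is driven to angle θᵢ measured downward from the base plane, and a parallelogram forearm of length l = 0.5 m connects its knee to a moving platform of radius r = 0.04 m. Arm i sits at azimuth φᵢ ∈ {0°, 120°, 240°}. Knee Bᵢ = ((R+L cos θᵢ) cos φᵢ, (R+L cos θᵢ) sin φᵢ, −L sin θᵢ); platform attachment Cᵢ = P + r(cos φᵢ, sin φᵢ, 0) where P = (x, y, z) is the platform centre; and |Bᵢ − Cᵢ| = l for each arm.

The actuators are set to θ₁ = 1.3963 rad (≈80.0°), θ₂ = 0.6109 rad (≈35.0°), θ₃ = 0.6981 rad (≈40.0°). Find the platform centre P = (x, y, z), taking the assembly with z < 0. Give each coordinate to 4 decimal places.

(-0.1876, 0.0163, -0.5520)

O1 = (0.1060·cos0.0°, 0.1060·sin0.0°, -0.1477) = (0.1060, 0.0000, -0.1477)
φ2=120.0°: virtual centre (-0.1014, 0.1757, -0.0860), radius l
arm 3 at φ=240.0°: ρ3 = 0.1949;  O3 = (-0.0975, -0.1688, -0.0964)
|O₂|²−|O₁|² = 0.0155;  |O₃|²−|O₁|² = 0.0142
linear system: -0.4150x+0.3514y = 0.0155−0.1234z; -0.4070x+-0.3376y = 0.0142−0.1026z
det = 0.2831;  x = -0.0361+0.2745z,  y = 0.0014+-0.0269z
quadratic in z: (1.0761)z²+(0.2173)z+(-0.2080)=0, √Δ=0.9708 → z ∈ {-0.5520, 0.3501}; z = -0.5520 (taking z<0)
x = -0.1876, y = 0.0163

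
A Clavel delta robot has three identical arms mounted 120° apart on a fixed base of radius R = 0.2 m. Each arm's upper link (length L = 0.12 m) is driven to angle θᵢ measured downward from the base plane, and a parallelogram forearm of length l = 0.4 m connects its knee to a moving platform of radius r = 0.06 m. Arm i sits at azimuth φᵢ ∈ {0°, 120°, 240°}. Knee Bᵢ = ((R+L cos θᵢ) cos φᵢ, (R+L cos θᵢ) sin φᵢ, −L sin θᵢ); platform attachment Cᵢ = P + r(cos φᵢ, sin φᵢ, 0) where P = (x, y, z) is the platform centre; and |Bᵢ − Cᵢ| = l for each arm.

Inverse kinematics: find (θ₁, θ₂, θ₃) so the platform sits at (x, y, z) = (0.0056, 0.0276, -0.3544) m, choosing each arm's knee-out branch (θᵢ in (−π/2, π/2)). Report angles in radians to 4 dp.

θ₁ = 0.3496, θ₂ = 0.2622, θ₃ = 0.5235

φ1=0.0° → target in arm frame (0.0056, 0.0276)
  e−x'=0.1344;  (l²−L²−(e−x')²−y'²−z²)/2L = 0.0049
  θ1 = atan2(B,A) + arccos(C/0.3790) = 0.3496
rotate P by −φ2: (0.0211, -0.0186, -0.3544)
  A cos θ + B sin θ = C:  0.1189·cos θ + -0.3544·sin θ = 0.0230
  γ=atan2(-0.3544,0.1189)=-1.2471;  ψ=arccos(0.0615)=1.5093;  θ2=γ+ψ≈0.2622
rotate P by −φ3: (-0.0267, -0.0090, -0.3544)
  e−x'=0.1667;  (l²−L²−(e−x')²−y'²−z²)/2L = -0.0328
  √(A²+B²)=0.3916;  θ3 = -1.1311+1.6546 ≈ 0.5235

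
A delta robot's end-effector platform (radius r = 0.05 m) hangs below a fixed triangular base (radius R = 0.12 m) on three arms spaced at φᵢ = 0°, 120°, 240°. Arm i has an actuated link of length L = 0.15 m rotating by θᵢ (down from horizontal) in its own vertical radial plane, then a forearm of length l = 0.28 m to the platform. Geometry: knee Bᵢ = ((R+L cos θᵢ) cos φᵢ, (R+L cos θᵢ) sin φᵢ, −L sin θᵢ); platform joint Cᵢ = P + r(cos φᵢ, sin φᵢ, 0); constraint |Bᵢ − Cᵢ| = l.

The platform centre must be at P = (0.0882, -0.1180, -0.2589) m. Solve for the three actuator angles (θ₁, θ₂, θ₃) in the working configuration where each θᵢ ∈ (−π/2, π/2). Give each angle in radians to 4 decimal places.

arm 1 (φ=0.0°): x'=0.0882, y'=-0.1180
  A cos θ + B sin θ = C:  -0.0182·cos θ + -0.2589·sin θ = -0.0846
  θ1 = atan2(B,A) + arccos(C/0.2595) = 0.2619
arm 2 (φ=120.0°): x'=-0.1463, y'=-0.0174
  A cos θ + B sin θ = C:  0.2163·cos θ + -0.2589·sin θ = -0.1940
  √(A²+B²)=0.3374;  θ2 = -0.8748+2.1836 ≈ 1.3088
arm 3 (φ=240.0°): x'=0.0581, y'=0.1354
  e−x'=0.0119;  (l²−L²−(e−x')²−y'²−z²)/2L = -0.0987
  √(A²+B²)=0.2592;  θ3 = -1.5248+1.9613 ≈ 0.4365

θ₁ = 0.2619, θ₂ = 1.3088, θ₃ = 0.4365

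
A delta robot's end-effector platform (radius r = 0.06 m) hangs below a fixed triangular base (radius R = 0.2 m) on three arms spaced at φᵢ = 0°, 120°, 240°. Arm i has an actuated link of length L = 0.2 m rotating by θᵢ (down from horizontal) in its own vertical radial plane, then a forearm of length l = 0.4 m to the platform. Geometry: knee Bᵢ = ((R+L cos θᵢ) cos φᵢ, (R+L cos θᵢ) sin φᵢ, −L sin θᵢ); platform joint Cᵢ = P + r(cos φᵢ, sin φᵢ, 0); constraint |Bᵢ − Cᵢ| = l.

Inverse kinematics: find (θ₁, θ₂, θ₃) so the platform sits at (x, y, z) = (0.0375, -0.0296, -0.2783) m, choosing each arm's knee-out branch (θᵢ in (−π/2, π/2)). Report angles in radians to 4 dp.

θ₁ = 0.0870, θ₂ = 0.5234, θ₃ = 0.2620

arm 1 (φ=0.0°): x'=0.0375, y'=-0.0296
  e−x'=0.1025;  (l²−L²−(e−x')²−y'²−z²)/2L = 0.0779
  √(A²+B²)=0.2966;  θ1 = -1.2179+1.3050 ≈ 0.0870
φ2=120.0° → target in arm frame (-0.0444, -0.0177)
  e−x'=0.1844;  (l²−L²−(e−x')²−y'²−z²)/2L = 0.0206
  √(A²+B²)=0.3338;  θ2 = -0.9857+1.5091 ≈ 0.5234
rotate P by −φ3: (0.0069, 0.0473, -0.2783)
  A cos θ + B sin θ = C:  0.1331·cos θ + -0.2783·sin θ = 0.0565
  γ=atan2(-0.2783,0.1331)=-1.1246;  ψ=arccos(0.1831)=1.3867;  θ3=γ+ψ≈0.2620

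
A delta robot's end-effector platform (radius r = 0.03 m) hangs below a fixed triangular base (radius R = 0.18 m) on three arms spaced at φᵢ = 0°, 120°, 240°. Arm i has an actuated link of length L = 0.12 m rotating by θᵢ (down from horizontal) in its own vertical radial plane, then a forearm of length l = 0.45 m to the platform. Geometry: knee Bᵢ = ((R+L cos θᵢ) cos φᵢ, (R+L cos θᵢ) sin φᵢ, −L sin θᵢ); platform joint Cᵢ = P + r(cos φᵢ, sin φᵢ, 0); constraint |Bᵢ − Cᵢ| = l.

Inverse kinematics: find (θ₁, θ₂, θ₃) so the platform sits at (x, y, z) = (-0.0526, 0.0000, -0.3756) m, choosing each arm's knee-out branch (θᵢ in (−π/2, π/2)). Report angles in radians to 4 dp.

θ₁ = 0.4363, θ₂ = 0.0004, θ₃ = 0.0004

arm 1 (φ=0.0°): x'=-0.0526, y'=0.0000
  A=0.2026, B=-0.3756, C=(l²−L²−A²−y'²−z²)/(2L)=0.0249
  √(A²+B²)=0.4268;  θ1 = -1.0761+1.5124 ≈ 0.4363
arm 2 (φ=120.0°): x'=0.0263, y'=0.0456
  A=0.1237, B=-0.3756, C=(l²−L²−A²−y'²−z²)/(2L)=0.1235
  θ2 = atan2(B,A) + arccos(C/0.3954) = 0.0004
arm 3 (φ=240.0°): x'=0.0263, y'=-0.0456
  A=0.1237, B=-0.3756, C=(l²−L²−A²−y'²−z²)/(2L)=0.1235
  γ=atan2(-0.3756,0.1237)=-1.2526;  ψ=arccos(0.3124)=1.2531;  θ3=γ+ψ≈0.0004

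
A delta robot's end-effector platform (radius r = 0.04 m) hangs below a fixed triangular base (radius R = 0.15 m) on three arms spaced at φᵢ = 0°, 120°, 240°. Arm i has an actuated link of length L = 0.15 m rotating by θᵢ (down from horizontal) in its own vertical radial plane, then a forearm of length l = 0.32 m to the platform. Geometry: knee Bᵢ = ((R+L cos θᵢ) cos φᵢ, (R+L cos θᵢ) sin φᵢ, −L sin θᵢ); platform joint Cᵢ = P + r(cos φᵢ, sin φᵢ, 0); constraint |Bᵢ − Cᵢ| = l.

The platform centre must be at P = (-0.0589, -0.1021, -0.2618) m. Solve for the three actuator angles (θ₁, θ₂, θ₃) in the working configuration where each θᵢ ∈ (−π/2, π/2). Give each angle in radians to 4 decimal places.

θ₁ = 0.8726, θ₂ = 0.8729, θ₃ = -0.1744

arm 1 (φ=0.0°): x'=-0.0589, y'=-0.1021
  A=0.1689, B=-0.2618, C=(l²−L²−A²−y'²−z²)/(2L)=-0.0920
  √(A²+B²)=0.3116;  θ1 = -0.9978+1.8705 ≈ 0.8726
arm 2 (φ=120.0°): x'=-0.0590, y'=0.1021
  A cos θ + B sin θ = C:  0.1690·cos θ + -0.2618·sin θ = -0.0920
  √(A²+B²)=0.3116;  θ2 = -0.9976+1.8706 ≈ 0.8729
arm 3 (φ=240.0°): x'=0.1179, y'=0.0000
  A cos θ + B sin θ = C:  -0.0079·cos θ + -0.2618·sin θ = 0.0377
  θ3 = atan2(B,A) + arccos(C/0.2619) = -0.1744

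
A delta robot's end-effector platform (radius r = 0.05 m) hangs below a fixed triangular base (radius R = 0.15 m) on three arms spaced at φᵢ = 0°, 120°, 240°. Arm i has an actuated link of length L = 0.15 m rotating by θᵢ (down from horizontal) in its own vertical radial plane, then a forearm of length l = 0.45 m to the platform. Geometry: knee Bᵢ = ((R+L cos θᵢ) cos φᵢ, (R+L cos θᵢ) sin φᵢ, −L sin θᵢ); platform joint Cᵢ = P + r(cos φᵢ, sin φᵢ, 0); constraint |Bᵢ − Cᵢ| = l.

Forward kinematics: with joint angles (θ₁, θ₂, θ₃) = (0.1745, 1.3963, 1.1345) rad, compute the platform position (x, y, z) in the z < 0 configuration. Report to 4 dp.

φ1=0.0°: virtual centre (0.2477, 0.0000, -0.0260), radius l
φ2=120.0°: virtual centre (-0.0630, 0.1092, -0.1477), radius l
O3 = (0.1634·cos240.0°, 0.1634·sin240.0°, -0.1359) = (-0.0817, -0.1415, -0.1359)
|O₂|²−|O₁|² = -0.0243;  |O₃|²−|O₁|² = -0.0169
[-0.6215 0.2183 -0.2434]·P = -0.0243;  [-0.6588 -0.2830 -0.2198]·P = -0.0169
Cramer: x(z) = 0.0331-0.3655z;  y(z) = -0.0174+0.0742z
into |P−O₁|² = l²: 1.1391z² + 0.2064z + -0.1554 = 0;  Δ = 0.7509;  z = -0.4710 or 0.2897 → z<0 root = -0.4710
x = 0.2052, y = -0.0523

(0.2052, -0.0523, -0.4710)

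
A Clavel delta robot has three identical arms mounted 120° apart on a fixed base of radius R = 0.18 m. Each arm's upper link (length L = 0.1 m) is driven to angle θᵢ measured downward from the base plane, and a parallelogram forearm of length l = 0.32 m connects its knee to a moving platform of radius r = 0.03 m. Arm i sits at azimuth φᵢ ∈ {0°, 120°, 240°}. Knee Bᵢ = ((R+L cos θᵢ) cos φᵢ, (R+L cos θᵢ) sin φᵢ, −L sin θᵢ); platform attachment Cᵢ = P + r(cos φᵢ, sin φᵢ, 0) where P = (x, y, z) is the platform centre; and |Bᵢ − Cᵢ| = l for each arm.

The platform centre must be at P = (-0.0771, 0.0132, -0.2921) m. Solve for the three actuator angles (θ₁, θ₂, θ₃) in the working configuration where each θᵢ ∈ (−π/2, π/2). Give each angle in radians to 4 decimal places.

θ₁ = 1.3090, θ₂ = 0.4361, θ₃ = 0.6113

φ1=0.0° → target in arm frame (-0.0771, 0.0132)
  e−x'=0.2271;  (l²−L²−(e−x')²−y'²−z²)/2L = -0.2234
  γ=atan2(-0.2921,0.2271)=-0.9099;  ψ=arccos(-0.6037)=2.2189;  θ1=γ+ψ≈1.3090
rotate P by −φ2: (0.0500, 0.0602, -0.2921)
  A=0.1000, B=-0.2921, C=(l²−L²−A²−y'²−z²)/(2L)=-0.0327
  √(A²+B²)=0.3087;  θ2 = -1.2409+1.6770 ≈ 0.4361
arm 3 (φ=240.0°): x'=0.0271, y'=-0.0734
  A=0.1229, B=-0.2921, C=(l²−L²−A²−y'²−z²)/(2L)=-0.0670
  γ=atan2(-0.2921,0.1229)=-1.1726;  ψ=arccos(-0.2115)=1.7839;  θ3=γ+ψ≈0.6113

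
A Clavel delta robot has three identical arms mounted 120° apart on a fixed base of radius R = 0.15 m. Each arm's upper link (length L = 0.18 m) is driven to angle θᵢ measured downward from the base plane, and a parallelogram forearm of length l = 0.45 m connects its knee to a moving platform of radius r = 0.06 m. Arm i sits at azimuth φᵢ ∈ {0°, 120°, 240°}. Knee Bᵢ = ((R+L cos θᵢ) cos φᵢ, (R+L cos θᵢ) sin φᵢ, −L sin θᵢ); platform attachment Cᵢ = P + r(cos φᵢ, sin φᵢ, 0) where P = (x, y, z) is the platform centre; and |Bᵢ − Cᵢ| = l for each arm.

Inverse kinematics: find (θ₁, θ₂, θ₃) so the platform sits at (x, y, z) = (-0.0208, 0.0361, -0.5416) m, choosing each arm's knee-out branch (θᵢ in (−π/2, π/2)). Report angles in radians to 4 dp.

arm 1 (φ=0.0°): x'=-0.0208, y'=0.0361
  A cos θ + B sin θ = C:  0.1108·cos θ + -0.5416·sin θ = -0.3800
  θ1 = atan2(B,A) + arccos(C/0.5528) = 0.9598
φ2=120.0° → target in arm frame (0.0417, 0.0000)
  e−x'=0.0483;  (l²−L²−(e−x')²−y'²−z²)/2L = -0.3488
  θ2 = atan2(B,A) + arccos(C/0.5438) = 0.7854
arm 3 (φ=240.0°): x'=-0.0209, y'=-0.0361
  A=0.1109, B=-0.5416, C=(l²−L²−A²−y'²−z²)/(2L)=-0.3801
  γ=atan2(-0.5416,0.1109)=-1.3689;  ψ=arccos(-0.6875)=2.3288;  θ3=γ+ψ≈0.9599

θ₁ = 0.9598, θ₂ = 0.7854, θ₃ = 0.9599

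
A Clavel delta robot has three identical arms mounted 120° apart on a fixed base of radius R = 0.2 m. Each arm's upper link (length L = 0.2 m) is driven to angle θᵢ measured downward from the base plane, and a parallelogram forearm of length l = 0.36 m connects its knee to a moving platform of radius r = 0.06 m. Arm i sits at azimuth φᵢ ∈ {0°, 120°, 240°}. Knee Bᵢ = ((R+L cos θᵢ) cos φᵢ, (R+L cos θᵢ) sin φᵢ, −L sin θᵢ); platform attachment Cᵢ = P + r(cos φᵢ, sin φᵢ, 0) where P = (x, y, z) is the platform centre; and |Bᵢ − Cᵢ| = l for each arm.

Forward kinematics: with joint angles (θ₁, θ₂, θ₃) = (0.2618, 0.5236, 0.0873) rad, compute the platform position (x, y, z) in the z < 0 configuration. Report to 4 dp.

(0.0055, -0.0353, -0.1966)

φ1=0.0°: virtual centre (0.3332, 0.0000, -0.0518), radius l
φ2=120.0°: virtual centre (-0.1566, 0.2712, -0.1000), radius l
S3 = (0.3392·cos240.0°, 0.3392·sin240.0°, -0.0174) = (-0.1696, -0.2938, -0.0174)
subtract pairs → two planes through P
linear system: -0.9796x+0.5425y = -0.0056−-0.0965z; -1.0056x+-0.5876y = 0.0017−0.0687z
Cramer: x(z) = 0.0021-0.0173z;  y(z) = -0.0065+0.1465z
sphere 1 gives Az²+Bz+C=0 with A=1.0218, B=0.1131, C=-0.0173;  B²−4AC=0.0834;  roots -0.1966, 0.0859;  negative root z = -0.1966
x = 0.0055, y = -0.0353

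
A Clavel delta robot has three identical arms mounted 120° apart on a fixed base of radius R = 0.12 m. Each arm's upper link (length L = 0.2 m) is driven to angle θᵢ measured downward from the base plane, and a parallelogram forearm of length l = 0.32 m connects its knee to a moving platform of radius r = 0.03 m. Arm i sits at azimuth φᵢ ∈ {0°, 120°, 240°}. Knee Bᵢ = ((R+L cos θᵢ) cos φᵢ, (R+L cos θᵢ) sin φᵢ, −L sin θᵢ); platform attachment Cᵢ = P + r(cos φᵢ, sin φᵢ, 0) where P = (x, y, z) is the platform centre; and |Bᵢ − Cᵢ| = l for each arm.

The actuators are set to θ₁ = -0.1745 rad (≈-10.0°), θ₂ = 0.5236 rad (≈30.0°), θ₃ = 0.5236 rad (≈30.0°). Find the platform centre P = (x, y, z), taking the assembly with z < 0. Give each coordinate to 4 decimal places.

(0.0695, 0.0000, -0.2000)

φ1=0.0°: virtual centre (0.2870, 0.0000, 0.0347), radius l
arm 2 at φ=120.0°: ρ2 = 0.2632;  S2 = (-0.1316, 0.2279, -0.1000)
φ3=240.0°: virtual centre (-0.1316, -0.2279, -0.1000), radius l
|S₂|²−|S₁|² = -0.0043;  |S₃|²−|S₁|² = -0.0043
linear system: -0.8371x+0.4559y = -0.0043−-0.2694z; -0.8371x+-0.4559y = -0.0043−-0.2694z
Cramer: x(z) = 0.0051-0.3219z;  y(z) = 0.0000+0.0000z
into |P−S₁|² = l²: 1.1036z² + 0.1120z + -0.0218 = 0;  Δ = 0.1086;  z = -0.2000 or 0.0985 → z<0 root = -0.2000
x = 0.0695, y = 0.0000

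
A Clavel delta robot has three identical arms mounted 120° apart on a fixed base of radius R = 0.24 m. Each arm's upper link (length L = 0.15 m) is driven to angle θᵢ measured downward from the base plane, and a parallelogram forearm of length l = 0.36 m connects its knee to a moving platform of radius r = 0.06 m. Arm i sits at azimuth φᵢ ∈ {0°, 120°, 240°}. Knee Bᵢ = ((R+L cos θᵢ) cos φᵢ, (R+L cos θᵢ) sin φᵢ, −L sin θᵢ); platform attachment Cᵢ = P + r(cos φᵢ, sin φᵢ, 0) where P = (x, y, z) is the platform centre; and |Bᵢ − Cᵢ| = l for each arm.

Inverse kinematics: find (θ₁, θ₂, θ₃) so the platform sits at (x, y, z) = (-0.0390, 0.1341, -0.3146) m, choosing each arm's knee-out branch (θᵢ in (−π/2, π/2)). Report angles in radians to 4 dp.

rotate P by −φ1: (-0.0390, 0.1341, -0.3146)
  A cos θ + B sin θ = C:  0.2190·cos θ + -0.3146·sin θ = -0.1927
  γ=atan2(-0.3146,0.2190)=-0.9627;  ψ=arccos(-0.5028)=2.0976;  θ1=γ+ψ≈1.1349
rotate P by −φ2: (0.1356, -0.0333, -0.3146)
  A=0.0444, B=-0.3146, C=(l²−L²−A²−y'²−z²)/(2L)=0.0168
  γ=atan2(-0.3146,0.0444)=-1.4307;  ψ=arccos(0.0530)=1.5178;  θ2=γ+ψ≈0.0871
rotate P by −φ3: (-0.0966, -0.1008, -0.3146)
  A=0.2766, B=-0.3146, C=(l²−L²−A²−y'²−z²)/(2L)=-0.2619
  θ3 = atan2(B,A) + arccos(C/0.4189) = 1.3966

θ₁ = 1.1349, θ₂ = 0.0871, θ₃ = 1.3966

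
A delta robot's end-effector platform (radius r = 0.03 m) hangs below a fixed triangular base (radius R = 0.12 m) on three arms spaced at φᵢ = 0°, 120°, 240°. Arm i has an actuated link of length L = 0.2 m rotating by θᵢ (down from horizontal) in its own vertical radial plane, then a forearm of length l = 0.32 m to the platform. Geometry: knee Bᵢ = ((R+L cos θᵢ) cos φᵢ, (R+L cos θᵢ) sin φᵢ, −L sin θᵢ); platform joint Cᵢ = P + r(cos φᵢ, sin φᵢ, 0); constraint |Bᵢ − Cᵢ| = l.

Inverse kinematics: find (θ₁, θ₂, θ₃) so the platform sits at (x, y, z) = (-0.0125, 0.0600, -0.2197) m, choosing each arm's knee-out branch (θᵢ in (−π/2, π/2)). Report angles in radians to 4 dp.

φ1=0.0° → target in arm frame (-0.0125, 0.0600)
  A cos θ + B sin θ = C:  0.1025·cos θ + -0.2197·sin θ = 0.0001
  √(A²+B²)=0.2424;  θ1 = -1.1343+1.5705 ≈ 0.4363
rotate P by −φ2: (0.0582, -0.0192, -0.2197)
  e−x'=0.0318;  (l²−L²−(e−x')²−y'²−z²)/2L = 0.0319
  γ=atan2(-0.2197,0.0318)=-1.4271;  ψ=arccos(0.1436)=1.4267;  θ2=γ+ψ≈-0.0004
rotate P by −φ3: (-0.0457, -0.0408, -0.2197)
  e−x'=0.1357;  (l²−L²−(e−x')²−y'²−z²)/2L = -0.0149
  γ=atan2(-0.2197,0.1357)=-1.0175;  ψ=arccos(-0.0576)=1.6285;  θ3=γ+ψ≈0.6110

θ₁ = 0.4363, θ₂ = -0.0004, θ₃ = 0.6110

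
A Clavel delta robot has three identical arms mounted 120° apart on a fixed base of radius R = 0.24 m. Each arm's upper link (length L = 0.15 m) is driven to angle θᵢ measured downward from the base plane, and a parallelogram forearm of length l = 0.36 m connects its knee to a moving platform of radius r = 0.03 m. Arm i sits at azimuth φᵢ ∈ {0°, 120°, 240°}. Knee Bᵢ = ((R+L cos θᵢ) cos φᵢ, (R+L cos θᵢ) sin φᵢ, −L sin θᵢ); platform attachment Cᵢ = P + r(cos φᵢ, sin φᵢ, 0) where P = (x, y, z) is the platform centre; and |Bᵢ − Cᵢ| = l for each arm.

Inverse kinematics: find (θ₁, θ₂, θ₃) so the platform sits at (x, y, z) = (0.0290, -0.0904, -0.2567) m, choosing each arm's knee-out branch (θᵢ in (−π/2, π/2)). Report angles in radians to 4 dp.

φ1=0.0° → target in arm frame (0.0290, -0.0904)
  A cos θ + B sin θ = C:  0.1810·cos θ + -0.2567·sin θ = 0.0009
  θ1 = atan2(B,A) + arccos(C/0.3141) = 0.6113
arm 2 (φ=120.0°): x'=-0.0928, y'=0.0201
  e−x'=0.3028;  (l²−L²−(e−x')²−y'²−z²)/2L = -0.1696
  θ2 = atan2(B,A) + arccos(C/0.3970) = 1.3090
rotate P by −φ3: (0.0638, 0.0703, -0.2567)
  e−x'=0.1462;  (l²−L²−(e−x')²−y'²−z²)/2L = 0.0496
  γ=atan2(-0.2567,0.1462)=-1.0530;  ψ=arccos(0.1679)=1.4021;  θ3=γ+ψ≈0.3490

θ₁ = 0.6113, θ₂ = 1.3090, θ₃ = 0.3490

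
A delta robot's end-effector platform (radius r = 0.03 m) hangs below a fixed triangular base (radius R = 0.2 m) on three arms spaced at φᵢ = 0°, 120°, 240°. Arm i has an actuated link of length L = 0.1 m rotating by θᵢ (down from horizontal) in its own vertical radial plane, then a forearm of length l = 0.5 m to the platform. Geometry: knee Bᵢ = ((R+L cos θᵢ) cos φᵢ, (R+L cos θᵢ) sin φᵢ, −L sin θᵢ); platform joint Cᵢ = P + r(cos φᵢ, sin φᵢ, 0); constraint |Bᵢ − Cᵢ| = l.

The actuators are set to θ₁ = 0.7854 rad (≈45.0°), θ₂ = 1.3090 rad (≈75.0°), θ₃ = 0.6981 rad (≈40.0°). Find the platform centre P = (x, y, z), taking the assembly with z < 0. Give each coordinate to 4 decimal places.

φ1=0.0°: virtual centre (0.2407, 0.0000, -0.0707), radius l
φ2=120.0°: virtual centre (-0.0979, 0.1696, -0.0966), radius l
φ3=240.0°: virtual centre (-0.1233, -0.2136, -0.0643), radius l
|centre ₂|²−|centre ₁|² = -0.0152;  |centre ₃|²−|centre ₁|² = 0.0020
linear system: -0.6773x+0.3393y = -0.0152−-0.0518z; -0.7280x+-0.4271y = 0.0020−0.0129z
det = 0.5363;  x = 0.0109+-0.0331z,  y = -0.0232+0.0865z
sphere 1 gives Az²+Bz+C=0 with A=1.0086, B=0.1526, C=-0.1916;  B²−4AC=0.7964;  roots -0.5181, 0.3668;  negative root z = -0.5181
x = 0.0280, y = -0.0680

(0.0280, -0.0680, -0.5181)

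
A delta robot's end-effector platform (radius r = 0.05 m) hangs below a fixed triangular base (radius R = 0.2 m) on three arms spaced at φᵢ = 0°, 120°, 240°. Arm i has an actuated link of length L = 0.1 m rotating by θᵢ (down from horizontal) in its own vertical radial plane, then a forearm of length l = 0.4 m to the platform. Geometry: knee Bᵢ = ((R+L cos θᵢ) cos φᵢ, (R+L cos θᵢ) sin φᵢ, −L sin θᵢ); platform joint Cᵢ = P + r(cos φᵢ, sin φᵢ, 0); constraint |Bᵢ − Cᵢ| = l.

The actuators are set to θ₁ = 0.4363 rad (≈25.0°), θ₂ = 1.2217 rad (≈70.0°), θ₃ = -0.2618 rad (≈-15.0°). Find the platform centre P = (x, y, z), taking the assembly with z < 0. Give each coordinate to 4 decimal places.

(0.0134, -0.1361, -0.3420)

centre 1 = (0.2406·cos0.0°, 0.2406·sin0.0°, -0.0423) = (0.2406, 0.0000, -0.0423)
arm 2 at φ=120.0°: (R−r)+L cos θ2 = 0.1842;  centre 2 = (-0.0921, 0.1595, -0.0940)
arm 3 at φ=240.0°: (R−r)+L cos θ3 = 0.2466;  centre 3 = (-0.1233, -0.2136, 0.0259)
eliminate P² terms by subtracting sphere 1 from 2 and 3
[-0.6655 0.3191 -0.1034]·P = -0.0169;  [-0.7279 -0.4271 0.1363]·P = 0.0018
Cramer: x(z) = 0.0129-0.0013z;  y(z) = -0.0262+0.3214z
quadratic in z: (1.1033)z²+(0.0683)z+(-0.1057)=0, √Δ=0.6863 → z ∈ {-0.3420, 0.2801}; z = -0.3420 (taking z<0)
x = 0.0134, y = -0.1361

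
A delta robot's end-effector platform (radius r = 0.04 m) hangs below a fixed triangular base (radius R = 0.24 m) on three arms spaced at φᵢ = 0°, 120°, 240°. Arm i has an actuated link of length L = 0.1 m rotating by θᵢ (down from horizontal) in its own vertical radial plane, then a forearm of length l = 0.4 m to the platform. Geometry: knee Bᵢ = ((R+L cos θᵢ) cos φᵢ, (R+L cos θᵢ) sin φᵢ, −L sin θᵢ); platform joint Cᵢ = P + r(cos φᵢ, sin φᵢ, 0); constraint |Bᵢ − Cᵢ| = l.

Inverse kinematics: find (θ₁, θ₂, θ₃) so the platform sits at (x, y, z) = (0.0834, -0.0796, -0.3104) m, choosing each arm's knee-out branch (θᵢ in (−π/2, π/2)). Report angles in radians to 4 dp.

θ₁ = -0.1741, θ₂ = 1.3091, θ₃ = 0.3488

φ1=0.0° → target in arm frame (0.0834, -0.0796)
  A=0.1166, B=-0.3104, C=(l²−L²−A²−y'²−z²)/(2L)=0.1686
  θ1 = atan2(B,A) + arccos(C/0.3316) = -0.1741
φ2=120.0° → target in arm frame (-0.1106, -0.0324)
  A=0.3106, B=-0.3104, C=(l²−L²−A²−y'²−z²)/(2L)=-0.2195
  θ2 = atan2(B,A) + arccos(C/0.4391) = 1.3091
arm 3 (φ=240.0°): x'=0.0272, y'=0.1120
  A=0.1728, B=-0.3104, C=(l²−L²−A²−y'²−z²)/(2L)=0.0563
  √(A²+B²)=0.3552;  θ3 = -1.0629+1.4117 ≈ 0.3488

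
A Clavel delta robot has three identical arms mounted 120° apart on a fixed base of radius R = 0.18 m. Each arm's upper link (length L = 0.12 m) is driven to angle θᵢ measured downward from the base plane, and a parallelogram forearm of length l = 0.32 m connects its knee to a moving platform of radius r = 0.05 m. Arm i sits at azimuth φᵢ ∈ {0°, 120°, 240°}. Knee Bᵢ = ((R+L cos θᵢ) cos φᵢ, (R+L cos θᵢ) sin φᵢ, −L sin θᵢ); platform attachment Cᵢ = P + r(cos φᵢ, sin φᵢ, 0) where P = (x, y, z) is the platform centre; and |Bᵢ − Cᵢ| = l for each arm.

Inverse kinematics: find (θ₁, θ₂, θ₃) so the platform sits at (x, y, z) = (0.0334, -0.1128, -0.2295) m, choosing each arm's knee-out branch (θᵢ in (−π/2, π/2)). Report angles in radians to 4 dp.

φ1=0.0° → target in arm frame (0.0334, -0.1128)
  A=0.0966, B=-0.2295, C=(l²−L²−A²−y'²−z²)/(2L)=0.0553
  √(A²+B²)=0.2490;  θ1 = -1.1724+1.3468 ≈ 0.1744
arm 2 (φ=120.0°): x'=-0.1144, y'=0.0275
  A=0.2444, B=-0.2295, C=(l²−L²−A²−y'²−z²)/(2L)=-0.1048
  γ=atan2(-0.2295,0.2444)=-0.7540;  ψ=arccos(-0.3126)=1.8887;  θ2=γ+ψ≈1.1347
arm 3 (φ=240.0°): x'=0.0810, y'=0.0853
  e−x'=0.0490;  (l²−L²−(e−x')²−y'²−z²)/2L = 0.1069
  γ=atan2(-0.2295,0.0490)=-1.3604;  ψ=arccos(0.4554)=1.0980;  θ3=γ+ψ≈-0.2624

θ₁ = 0.1744, θ₂ = 1.1347, θ₃ = -0.2624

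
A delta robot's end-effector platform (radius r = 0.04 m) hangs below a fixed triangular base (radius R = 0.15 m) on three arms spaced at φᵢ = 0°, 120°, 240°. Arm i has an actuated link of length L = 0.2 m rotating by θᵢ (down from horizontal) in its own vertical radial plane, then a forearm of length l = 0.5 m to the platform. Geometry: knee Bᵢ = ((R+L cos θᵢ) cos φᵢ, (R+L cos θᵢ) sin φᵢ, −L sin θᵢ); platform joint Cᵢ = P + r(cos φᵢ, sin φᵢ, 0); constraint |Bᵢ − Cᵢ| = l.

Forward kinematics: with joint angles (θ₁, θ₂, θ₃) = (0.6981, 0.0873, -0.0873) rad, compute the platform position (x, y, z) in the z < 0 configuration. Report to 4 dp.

arm 1 at φ=0.0°: e+L cos θ1 = 0.2632;  S1 = (0.2632, 0.0000, -0.1286)
S2 = (0.3092·cos120.0°, 0.3092·sin120.0°, -0.0174) = (-0.1546, 0.2678, -0.0174)
φ3=240.0°: virtual centre (-0.1546, -0.2678, 0.0174), radius l
subtract pairs → two planes through P
[-0.8357 0.5356 0.2222]·P = 0.0101;  [-0.8357 -0.5356 0.2920]·P = 0.0101
Cramer: x(z) = -0.0121+0.3077z;  y(z) = 0.0000+0.0651z
quadratic in z: (1.0989)z²+(0.0877)z+(-0.1577)=0, √Δ=0.8371 → z ∈ {-0.4208, 0.3410}; z = -0.4208 (taking z<0)
x = -0.1416, y = -0.0274

(-0.1416, -0.0274, -0.4208)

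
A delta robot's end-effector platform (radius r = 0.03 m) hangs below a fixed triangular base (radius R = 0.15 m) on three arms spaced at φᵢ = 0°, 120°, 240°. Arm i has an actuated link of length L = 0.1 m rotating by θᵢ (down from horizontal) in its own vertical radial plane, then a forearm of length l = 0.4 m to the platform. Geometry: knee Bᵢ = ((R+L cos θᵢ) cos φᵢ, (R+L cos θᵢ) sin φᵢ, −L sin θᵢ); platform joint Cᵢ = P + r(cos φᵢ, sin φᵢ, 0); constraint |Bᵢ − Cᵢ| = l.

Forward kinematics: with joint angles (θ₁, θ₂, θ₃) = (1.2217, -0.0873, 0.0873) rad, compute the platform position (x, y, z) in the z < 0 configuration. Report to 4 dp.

φ1=0.0°: virtual centre (0.1542, 0.0000, -0.0940), radius l
S2 = (0.2196·cos120.0°, 0.2196·sin120.0°, 0.0087) = (-0.1098, 0.1902, 0.0087)
φ3=240.0°: virtual centre (-0.1098, -0.1902, -0.0087), radius l
subtract pairs → two planes through P
linear system: -0.5280x+0.3804y = 0.0157−0.2054z; -0.5280x+-0.3804y = 0.0157−0.1705z
Cramer: x(z) = -0.0297+0.3559z;  y(z) = 0.0000-0.0458z
into |P−S₁|² = l²: 1.1288z² + 0.0570z + -0.1173 = 0;  Δ = 0.5330;  z = -0.3487 or 0.2982 → z<0 root = -0.3487
x = -0.1538, y = 0.0160

(-0.1538, 0.0160, -0.3487)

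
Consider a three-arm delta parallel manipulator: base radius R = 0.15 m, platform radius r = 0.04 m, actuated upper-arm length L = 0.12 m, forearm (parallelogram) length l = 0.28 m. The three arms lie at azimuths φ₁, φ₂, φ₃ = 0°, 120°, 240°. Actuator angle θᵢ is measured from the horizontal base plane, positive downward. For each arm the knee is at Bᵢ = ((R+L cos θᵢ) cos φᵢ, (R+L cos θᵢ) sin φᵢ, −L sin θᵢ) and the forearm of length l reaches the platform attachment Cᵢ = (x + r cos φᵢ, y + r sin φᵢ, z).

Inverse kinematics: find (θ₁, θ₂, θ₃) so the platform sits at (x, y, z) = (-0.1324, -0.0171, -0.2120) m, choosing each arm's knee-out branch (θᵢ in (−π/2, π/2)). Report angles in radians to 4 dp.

θ₁ = 1.3961, θ₂ = 0.2614, θ₃ = 0.0000

rotate P by −φ1: (-0.1324, -0.0171, -0.2120)
  e−x'=0.2424;  (l²−L²−(e−x')²−y'²−z²)/2L = -0.1666
  γ=atan2(-0.2120,0.2424)=-0.7186;  ψ=arccos(-0.5175)=2.1147;  θ1=γ+ψ≈1.3961
rotate P by −φ2: (0.0514, 0.1232, -0.2120)
  A cos θ + B sin θ = C:  0.0586·cos θ + -0.2120·sin θ = 0.0018
  √(A²+B²)=0.2200;  θ2 = -1.3011+1.5625 ≈ 0.2614
arm 3 (φ=240.0°): x'=0.0810, y'=-0.1061
  e−x'=0.0290;  (l²−L²−(e−x')²−y'²−z²)/2L = 0.0290
  γ=atan2(-0.2120,0.0290)=-1.4349;  ψ=arccos(0.1354)=1.4349;  θ3=γ+ψ≈0.0000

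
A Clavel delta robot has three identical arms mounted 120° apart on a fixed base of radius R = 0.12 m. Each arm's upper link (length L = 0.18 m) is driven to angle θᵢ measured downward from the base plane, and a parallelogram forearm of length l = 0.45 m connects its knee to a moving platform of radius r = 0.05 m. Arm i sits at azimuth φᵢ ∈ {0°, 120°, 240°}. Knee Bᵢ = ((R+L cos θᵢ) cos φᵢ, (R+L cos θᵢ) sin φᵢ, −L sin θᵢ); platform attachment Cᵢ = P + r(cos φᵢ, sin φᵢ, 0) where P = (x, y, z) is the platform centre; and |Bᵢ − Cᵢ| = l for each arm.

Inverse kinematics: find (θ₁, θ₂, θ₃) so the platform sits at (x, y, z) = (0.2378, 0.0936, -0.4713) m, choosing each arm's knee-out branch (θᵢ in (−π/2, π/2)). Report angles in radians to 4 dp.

rotate P by −φ1: (0.2378, 0.0936, -0.4713)
  A=-0.1678, B=-0.4713, C=(l²−L²−A²−y'²−z²)/(2L)=-0.2471
  √(A²+B²)=0.5003;  θ1 = -1.9128+2.0873 ≈ 0.1745
φ2=120.0° → target in arm frame (-0.0378, -0.2527)
  A=0.1078, B=-0.4713, C=(l²−L²−A²−y'²−z²)/(2L)=-0.3543
  √(A²+B²)=0.4835;  θ2 = -1.3459+2.3931 ≈ 1.0472
arm 3 (φ=240.0°): x'=-0.2000, y'=0.1591
  A cos θ + B sin θ = C:  0.2700·cos θ + -0.4713·sin θ = -0.4173
  √(A²+B²)=0.5431;  θ3 = -1.0506+2.4470 ≈ 1.3964

θ₁ = 0.1745, θ₂ = 1.0472, θ₃ = 1.3964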